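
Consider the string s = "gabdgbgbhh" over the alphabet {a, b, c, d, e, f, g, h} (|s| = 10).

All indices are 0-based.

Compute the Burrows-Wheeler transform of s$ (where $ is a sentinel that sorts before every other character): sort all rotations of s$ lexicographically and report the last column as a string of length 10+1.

rank  rotation     last
    0  $gabdgbgbhh  h
    1  abdgbgbhh$g  g
    2  bdgbgbhh$ga  a
    3  bgbhh$gabdg  g
    4  bhh$gabdgbg  g
    5  dgbgbhh$gab  b
    6  gabdgbgbhh$  $
    7  gbgbhh$gabd  d
    8  gbhh$gabdgb  b
    9  h$gabdgbgbh  h
   10  hh$gabdgbgb  b

hgaggb$dbhb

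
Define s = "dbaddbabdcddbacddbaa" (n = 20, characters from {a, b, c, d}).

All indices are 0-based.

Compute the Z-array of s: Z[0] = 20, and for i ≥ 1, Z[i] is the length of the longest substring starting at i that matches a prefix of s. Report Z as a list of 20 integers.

Z[0]=20
i=1: i≥r, start 0; Z[1]=0
i=2: i≥r, start 0; Z[2]=0
i=3: i≥r, start 0; Z[3]=1 extend→box=[3,4)
i=4: i≥r, start 0; Z[4]=3 extend→box=[4,7)
i=5: min(r-i=2, Z[1]=0)=0; Z[5]=0
i=6: min(r-i=1, Z[2]=0)=0; Z[6]=0
i=7: i≥r, start 0; Z[7]=0
i=8: i≥r, start 0; Z[8]=1 extend→box=[8,9)
i=9: i≥r, start 0; Z[9]=0
i=10: i≥r, start 0; Z[10]=1 extend→box=[10,11)
i=11: i≥r, start 0; Z[11]=3 extend→box=[11,14)
i=12: min(r-i=2, Z[1]=0)=0; Z[12]=0
i=13: min(r-i=1, Z[2]=0)=0; Z[13]=0
i=14: i≥r, start 0; Z[14]=0
i=15: i≥r, start 0; Z[15]=1 extend→box=[15,16)
i=16: i≥r, start 0; Z[16]=3 extend→box=[16,19)
i=17: min(r-i=2, Z[1]=0)=0; Z[17]=0
i=18: min(r-i=1, Z[2]=0)=0; Z[18]=0
i=19: i≥r, start 0; Z[19]=0

[20, 0, 0, 1, 3, 0, 0, 0, 1, 0, 1, 3, 0, 0, 0, 1, 3, 0, 0, 0]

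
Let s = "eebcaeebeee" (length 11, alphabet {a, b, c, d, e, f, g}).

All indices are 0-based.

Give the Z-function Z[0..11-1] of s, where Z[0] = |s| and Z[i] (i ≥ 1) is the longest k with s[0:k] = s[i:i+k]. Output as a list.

Z[0]=11
i=1: outside box; Z[1]=1 grow→box=[1,2)
i=2: outside box; Z[2]=0
i=3: outside box; Z[3]=0
i=4: outside box; Z[4]=0
i=5: outside box; Z[5]=3 grow→box=[5,8)
i=6: min(r-i=2, Z[1]=1)=1; Z[6]=1
i=7: min(r-i=1, Z[2]=0)=0; Z[7]=0
i=8: outside box; Z[8]=2 grow→box=[8,10)
i=9: min(r-i=1, Z[1]=1)=1; Z[9]=2 grow→box=[9,11)
i=10: min(r-i=1, Z[1]=1)=1; Z[10]=1

[11, 1, 0, 0, 0, 3, 1, 0, 2, 2, 1]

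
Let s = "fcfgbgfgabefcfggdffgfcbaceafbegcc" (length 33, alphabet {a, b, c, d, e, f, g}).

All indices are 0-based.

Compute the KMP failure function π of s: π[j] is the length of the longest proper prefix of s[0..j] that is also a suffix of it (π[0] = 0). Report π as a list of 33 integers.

π[0] = 0
j=1 s[j]='c': π[1]=0 (border '')
j=2 s[j]='f': π[2]=1 (border 'f')
j=3 s[j]='g': k: 1→0; π[3]=0 (border '')
j=4 s[j]='b': π[4]=0 (border '')
j=5 s[j]='g': π[5]=0 (border '')
j=6 s[j]='f': π[6]=1 (border 'f')
j=7 s[j]='g': k: 1→0; π[7]=0 (border '')
j=8 s[j]='a': π[8]=0 (border '')
j=9 s[j]='b': π[9]=0 (border '')
j=10 s[j]='e': π[10]=0 (border '')
j=11 s[j]='f': π[11]=1 (border 'f')
j=12 s[j]='c': π[12]=2 (border 'fc')
j=13 s[j]='f': π[13]=3 (border 'fcf')
j=14 s[j]='g': π[14]=4 (border 'fcfg')
j=15 s[j]='g': k: 4→0; π[15]=0 (border '')
j=16 s[j]='d': π[16]=0 (border '')
j=17 s[j]='f': π[17]=1 (border 'f')
j=18 s[j]='f': k: 1→0; π[18]=1 (border 'f')
j=19 s[j]='g': k: 1→0; π[19]=0 (border '')
j=20 s[j]='f': π[20]=1 (border 'f')
j=21 s[j]='c': π[21]=2 (border 'fc')
j=22 s[j]='b': k: 2→0; π[22]=0 (border '')
j=23 s[j]='a': π[23]=0 (border '')
j=24 s[j]='c': π[24]=0 (border '')
j=25 s[j]='e': π[25]=0 (border '')
j=26 s[j]='a': π[26]=0 (border '')
j=27 s[j]='f': π[27]=1 (border 'f')
j=28 s[j]='b': k: 1→0; π[28]=0 (border '')
j=29 s[j]='e': π[29]=0 (border '')
j=30 s[j]='g': π[30]=0 (border '')
j=31 s[j]='c': π[31]=0 (border '')
j=32 s[j]='c': π[32]=0 (border '')

[0, 0, 1, 0, 0, 0, 1, 0, 0, 0, 0, 1, 2, 3, 4, 0, 0, 1, 1, 0, 1, 2, 0, 0, 0, 0, 0, 1, 0, 0, 0, 0, 0]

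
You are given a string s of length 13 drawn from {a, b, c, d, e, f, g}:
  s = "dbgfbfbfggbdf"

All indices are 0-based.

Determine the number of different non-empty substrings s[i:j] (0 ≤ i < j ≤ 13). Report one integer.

79

rank→(start, suffix):
  0 → (10, 'bdf')
  1 → (4, 'bfbfggbdf')
  2 → (6, 'bfggbdf')
  3 → (1, 'bgfbfbfggbdf')
  4 → (0, 'dbgfbfbfggbdf')
  5 → (11, 'df')
  6 → (12, 'f')
  7 → (3, 'fbfbfggbdf')
  8 → (5, 'fbfggbdf')
  9 → (7, 'fggbdf')
  10 → (9, 'gbdf')
  11 → (2, 'gfbfbfggbdf')
  12 → (8, 'ggbdf')

SA = [10, 4, 6, 1, 0, 11, 12, 3, 5, 7, 9, 2, 8]
rank  pair      lcp
   1  s[10:],s[4:]  1  'b'
   2  s[4:],s[6:]  2  'bf'
   3  s[6:],s[1:]  1  'b'
   4  s[1:],s[0:]  0  ''
   5  s[0:],s[11:]  1  'd'
   6  s[11:],s[12:]  0  ''
   7  s[12:],s[3:]  1  'f'
   8  s[3:],s[5:]  3  'fbf'
   9  s[5:],s[7:]  1  'f'
  10  s[7:],s[9:]  0  ''
  11  s[9:],s[2:]  1  'g'
  12  s[2:],s[8:]  1  'g'

n(n+1)/2 = 13·14/2 = 91
Σ LCP = 0 + 1 + 2 + 1 + 0 + 1 + 0 + 1 + 3 + 1 + 0 + 1 + 1 = 12
distinct = 91 − 12 = 79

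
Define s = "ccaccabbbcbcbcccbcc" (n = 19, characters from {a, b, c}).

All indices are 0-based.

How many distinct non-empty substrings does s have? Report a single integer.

rank | idx | suffix
   0 |   5 | abbbcbcbcccbcc
   1 |   2 | accabbbcbcbcccbcc
   2 |   6 | bbbcbcbcccbcc
   3 |   7 | bbcbcbcccbcc
   4 |   8 | bcbcbcccbcc
   5 |  10 | bcbcccbcc
   6 |  16 | bcc
   7 |  12 | bcccbcc
   8 |  18 | c
   9 |   4 | cabbbcbcbcccbcc
  10 |   1 | caccabbbcbcbcccbcc
  11 |   9 | cbcbcccbcc
  12 |  15 | cbcc
  13 |  11 | cbcccbcc
  14 |  17 | cc
  15 |   3 | ccabbbcbcbcccbcc
  16 |   0 | ccaccabbbcbcbcccbcc
  17 |  14 | ccbcc
  18 |  13 | cccbcc

SA = [5, 2, 6, 7, 8, 10, 16, 12, 18, 4, 1, 9, 15, 11, 17, 3, 0, 14, 13]
i: (SA[i-1],SA[i]) lcp shared
  1: (5,2) 1 'a'
  2: (2,6) 0 ''
  3: (6,7) 2 'bb'
  4: (7,8) 1 'b'
  5: (8,10) 4 'bcbc'
  6: (10,16) 2 'bc'
  7: (16,12) 3 'bcc'
  8: (12,18) 0 ''
  9: (18,4) 1 'c'
  10: (4,1) 2 'ca'
  11: (1,9) 1 'c'
  12: (9,15) 3 'cbc'
  13: (15,11) 4 'cbcc'
  14: (11,17) 1 'c'
  15: (17,3) 2 'cc'
  16: (3,0) 3 'cca'
  17: (0,14) 2 'cc'
  18: (14,13) 2 'cc'

n(n+1)/2 = 19·20/2 = 190
Σ LCP = 0 + 1 + 0 + 2 + 1 + 4 + 2 + 3 + 0 + 1 + 2 + 1 + 3 + 4 + 1 + 2 + 3 + 2 + 2 = 34
distinct = 190 − 34 = 156

156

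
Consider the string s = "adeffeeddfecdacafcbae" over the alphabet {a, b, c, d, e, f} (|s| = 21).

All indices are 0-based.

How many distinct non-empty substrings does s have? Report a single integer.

215

sorted suffixes:
  #0 SA[0]=13  'acafcbae'
  #1 SA[1]=0  'adeffeeddfecdacafcbae'
  #2 SA[2]=19  'ae'
  #3 SA[3]=15  'afcbae'
  #4 SA[4]=18  'bae'
  #5 SA[5]=14  'cafcbae'
  #6 SA[6]=17  'cbae'
  #7 SA[7]=11  'cdacafcbae'
  #8 SA[8]=12  'dacafcbae'
  #9 SA[9]=7  'ddfecdacafcbae'
  #10 SA[10]=1  'deffeeddfecdacafcbae'
  #11 SA[11]=8  'dfecdacafcbae'
  #12 SA[12]=20  'e'
  #13 SA[13]=10  'ecdacafcbae'
  #14 SA[14]=6  'eddfecdacafcbae'
  #15 SA[15]=5  'eeddfecdacafcbae'
  #16 SA[16]=2  'effeeddfecdacafcbae'
  #17 SA[17]=16  'fcbae'
  #18 SA[18]=9  'fecdacafcbae'
  #19 SA[19]=4  'feeddfecdacafcbae'
  #20 SA[20]=3  'ffeeddfecdacafcbae'

SA = [13, 0, 19, 15, 18, 14, 17, 11, 12, 7, 1, 8, 20, 10, 6, 5, 2, 16, 9, 4, 3]
rank  pair      lcp
   1  s[13:],s[0:]  1  'a'
   2  s[0:],s[19:]  1  'a'
   3  s[19:],s[15:]  1  'a'
   4  s[15:],s[18:]  0  ''
   5  s[18:],s[14:]  0  ''
   6  s[14:],s[17:]  1  'c'
   7  s[17:],s[11:]  1  'c'
   8  s[11:],s[12:]  0  ''
   9  s[12:],s[7:]  1  'd'
  10  s[7:],s[1:]  1  'd'
  11  s[1:],s[8:]  1  'd'
  12  s[8:],s[20:]  0  ''
  13  s[20:],s[10:]  1  'e'
  14  s[10:],s[6:]  1  'e'
  15  s[6:],s[5:]  1  'e'
  16  s[5:],s[2:]  1  'e'
  17  s[2:],s[16:]  0  ''
  18  s[16:],s[9:]  1  'f'
  19  s[9:],s[4:]  2  'fe'
  20  s[4:],s[3:]  1  'f'

n(n+1)/2 = 21·22/2 = 231
Σ LCP = 0 + 1 + 1 + 1 + 0 + 0 + 1 + 1 + 0 + 1 + 1 + 1 + 0 + 1 + 1 + 1 + 1 + 0 + 1 + 2 + 1 = 16
distinct = 231 − 16 = 215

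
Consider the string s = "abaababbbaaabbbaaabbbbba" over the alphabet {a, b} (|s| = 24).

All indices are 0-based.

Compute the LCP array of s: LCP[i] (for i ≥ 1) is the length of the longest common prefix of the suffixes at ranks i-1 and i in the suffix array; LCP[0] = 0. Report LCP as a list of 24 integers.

rank→(start, suffix):
  0 → (23, 'a')
  1 → (9, 'aaabbbaaabbbbba')
  2 → (15, 'aaabbbbba')
  3 → (2, 'aababbbaaabbbaaabbbbba')
  4 → (10, 'aabbbaaabbbbba')
  5 → (16, 'aabbbbba')
  6 → (0, 'abaababbbaaabbbaaabbbbba')
  7 → (3, 'ababbbaaabbbaaabbbbba')
  8 → (5, 'abbbaaabbbaaabbbbba')
  9 → (11, 'abbbaaabbbbba')
  10 → (17, 'abbbbba')
  11 → (22, 'ba')
  12 → (8, 'baaabbbaaabbbbba')
  13 → (14, 'baaabbbbba')
  14 → (1, 'baababbbaaabbbaaabbbbba')
  15 → (4, 'babbbaaabbbaaabbbbba')
  16 → (21, 'bba')
  17 → (7, 'bbaaabbbaaabbbbba')
  18 → (13, 'bbaaabbbbba')
  19 → (20, 'bbba')
  20 → (6, 'bbbaaabbbaaabbbbba')
  21 → (12, 'bbbaaabbbbba')
  22 → (19, 'bbbba')
  23 → (18, 'bbbbba')

SA = [23, 9, 15, 2, 10, 16, 0, 3, 5, 11, 17, 22, 8, 14, 1, 4, 21, 7, 13, 20, 6, 12, 19, 18]
[i] adj suffixes → lcp
  [1] 23/9 → 1 ('a')
  [2] 9/15 → 6 ('aaabbb')
  [3] 15/2 → 2 ('aa')
  [4] 2/10 → 3 ('aab')
  [5] 10/16 → 5 ('aabbb')
  [6] 16/0 → 1 ('a')
  [7] 0/3 → 3 ('aba')
  [8] 3/5 → 2 ('ab')
  [9] 5/11 → 10 ('abbbaaabbb')
  [10] 11/17 → 4 ('abbb')
  [11] 17/22 → 0 ('')
  [12] 22/8 → 2 ('ba')
  [13] 8/14 → 7 ('baaabbb')
  [14] 14/1 → 3 ('baa')
  [15] 1/4 → 2 ('ba')
  [16] 4/21 → 1 ('b')
  [17] 21/7 → 3 ('bba')
  [18] 7/13 → 8 ('bbaaabbb')
  [19] 13/20 → 2 ('bb')
  [20] 20/6 → 4 ('bbba')
  [21] 6/12 → 9 ('bbbaaabbb')
  [22] 12/19 → 3 ('bbb')
  [23] 19/18 → 4 ('bbbb')

[0, 1, 6, 2, 3, 5, 1, 3, 2, 10, 4, 0, 2, 7, 3, 2, 1, 3, 8, 2, 4, 9, 3, 4]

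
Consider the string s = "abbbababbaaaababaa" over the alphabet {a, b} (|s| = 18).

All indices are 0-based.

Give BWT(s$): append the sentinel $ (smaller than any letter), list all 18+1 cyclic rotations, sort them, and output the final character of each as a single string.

rank  rotation             last
    0  $abbbababbaaaababaa  a
    1  a$abbbababbaaaababa  a
    2  aa$abbbababbaaaabab  b
    3  aaaababaa$abbbababb  b
    4  aaababaa$abbbababba  a
    5  aababaa$abbbababbaa  a
    6  abaa$abbbababbaaaab  b
    7  ababaa$abbbababbaaa  a
    8  ababbaaaababaa$abbb  b
    9  abbaaaababaa$abbbab  b
   10  abbbababbaaaababaa$  $
   11  baa$abbbababbaaaaba  a
   12  baaaababaa$abbbabab  b
   13  babaa$abbbababbaaaa  a
   14  bababbaaaababaa$abb  b
   15  babbaaaababaa$abbba  a
   16  bbaaaababaa$abbbaba  a
   17  bbababbaaaababaa$ab  b
   18  bbbababbaaaababaa$a  a

aabbaababb$ababaaba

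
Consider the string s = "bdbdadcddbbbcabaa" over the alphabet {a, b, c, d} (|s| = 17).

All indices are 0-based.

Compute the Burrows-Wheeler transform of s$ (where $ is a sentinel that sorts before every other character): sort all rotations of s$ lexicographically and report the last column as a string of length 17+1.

rank  rotation            last
    0  $bdbdadcddbbbcabaa  a
    1  a$bdbdadcddbbbcaba  a
    2  aa$bdbdadcddbbbcab  b
    3  abaa$bdbdadcddbbbc  c
    4  adcddbbbcabaa$bdbd  d
    5  baa$bdbdadcddbbbca  a
    6  bbbcabaa$bdbdadcdd  d
    7  bbcabaa$bdbdadcddb  b
    8  bcabaa$bdbdadcddbb  b
    9  bdadcddbbbcabaa$bd  d
   10  bdbdadcddbbbcabaa$  $
   11  cabaa$bdbdadcddbbb  b
   12  cddbbbcabaa$bdbdad  d
   13  dadcddbbbcabaa$bdb  b
   14  dbbbcabaa$bdbdadcd  d
   15  dbdadcddbbbcabaa$b  b
   16  dcddbbbcabaa$bdbda  a
   17  ddbbbcabaa$bdbdadc  c

aabcdadbbd$bdbdbac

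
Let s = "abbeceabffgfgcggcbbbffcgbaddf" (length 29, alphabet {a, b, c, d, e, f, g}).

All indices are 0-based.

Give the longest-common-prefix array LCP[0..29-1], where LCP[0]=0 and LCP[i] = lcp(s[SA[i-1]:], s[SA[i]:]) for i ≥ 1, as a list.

[0, 2, 1, 0, 1, 2, 2, 1, 1, 3, 0, 1, 1, 2, 0, 1, 0, 1, 0, 1, 1, 2, 1, 2, 0, 1, 2, 1, 1]

rank→(start, suffix):
  0 → (0, 'abbeceabffgfgcggcbbbffcgbaddf')
  1 → (6, 'abffgfgcggcbbbffcgbaddf')
  2 → (25, 'addf')
  3 → (24, 'baddf')
  4 → (17, 'bbbffcgbaddf')
  5 → (1, 'bbeceabffgfgcggcbbbffcgbaddf')
  6 → (18, 'bbffcgbaddf')
  7 → (2, 'beceabffgfgcggcbbbffcgbaddf')
  8 → (19, 'bffcgbaddf')
  9 → (7, 'bffgfgcggcbbbffcgbaddf')
  10 → (16, 'cbbbffcgbaddf')
  11 → (4, 'ceabffgfgcggcbbbffcgbaddf')
  12 → (22, 'cgbaddf')
  13 → (13, 'cggcbbbffcgbaddf')
  14 → (26, 'ddf')
  15 → (27, 'df')
  16 → (5, 'eabffgfgcggcbbbffcgbaddf')
  17 → (3, 'eceabffgfgcggcbbbffcgbaddf')
  18 → (28, 'f')
  19 → (21, 'fcgbaddf')
  20 → (20, 'ffcgbaddf')
  21 → (8, 'ffgfgcggcbbbffcgbaddf')
  22 → (11, 'fgcggcbbbffcgbaddf')
  23 → (9, 'fgfgcggcbbbffcgbaddf')
  24 → (23, 'gbaddf')
  25 → (15, 'gcbbbffcgbaddf')
  26 → (12, 'gcggcbbbffcgbaddf')
  27 → (10, 'gfgcggcbbbffcgbaddf')
  28 → (14, 'ggcbbbffcgbaddf')

SA = [0, 6, 25, 24, 17, 1, 18, 2, 19, 7, 16, 4, 22, 13, 26, 27, 5, 3, 28, 21, 20, 8, 11, 9, 23, 15, 12, 10, 14]
rank  pair      lcp
   1  s[0:],s[6:]  2  'ab'
   2  s[6:],s[25:]  1  'a'
   3  s[25:],s[24:]  0  ''
   4  s[24:],s[17:]  1  'b'
   5  s[17:],s[1:]  2  'bb'
   6  s[1:],s[18:]  2  'bb'
   7  s[18:],s[2:]  1  'b'
   8  s[2:],s[19:]  1  'b'
   9  s[19:],s[7:]  3  'bff'
  10  s[7:],s[16:]  0  ''
  11  s[16:],s[4:]  1  'c'
  12  s[4:],s[22:]  1  'c'
  13  s[22:],s[13:]  2  'cg'
  14  s[13:],s[26:]  0  ''
  15  s[26:],s[27:]  1  'd'
  16  s[27:],s[5:]  0  ''
  17  s[5:],s[3:]  1  'e'
  18  s[3:],s[28:]  0  ''
  19  s[28:],s[21:]  1  'f'
  20  s[21:],s[20:]  1  'f'
  21  s[20:],s[8:]  2  'ff'
  22  s[8:],s[11:]  1  'f'
  23  s[11:],s[9:]  2  'fg'
  24  s[9:],s[23:]  0  ''
  25  s[23:],s[15:]  1  'g'
  26  s[15:],s[12:]  2  'gc'
  27  s[12:],s[10:]  1  'g'
  28  s[10:],s[14:]  1  'g'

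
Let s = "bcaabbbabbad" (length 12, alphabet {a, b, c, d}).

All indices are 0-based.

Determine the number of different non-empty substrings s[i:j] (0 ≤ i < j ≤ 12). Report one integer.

64

rank | idx | suffix
   0 |   2 | aabbbabbad
   1 |   7 | abbad
   2 |   3 | abbbabbad
   3 |  10 | ad
   4 |   6 | babbad
   5 |   9 | bad
   6 |   5 | bbabbad
   7 |   8 | bbad
   8 |   4 | bbbabbad
   9 |   0 | bcaabbbabbad
  10 |   1 | caabbbabbad
  11 |  11 | d

SA = [2, 7, 3, 10, 6, 9, 5, 8, 4, 0, 1, 11]
i: (SA[i-1],SA[i]) lcp shared
  1: (2,7) 1 'a'
  2: (7,3) 3 'abb'
  3: (3,10) 1 'a'
  4: (10,6) 0 ''
  5: (6,9) 2 'ba'
  6: (9,5) 1 'b'
  7: (5,8) 3 'bba'
  8: (8,4) 2 'bb'
  9: (4,0) 1 'b'
  10: (0,1) 0 ''
  11: (1,11) 0 ''

n(n+1)/2 = 12·13/2 = 78
Σ LCP = 0 + 1 + 3 + 1 + 0 + 2 + 1 + 3 + 2 + 1 + 0 + 0 = 14
distinct = 78 − 14 = 64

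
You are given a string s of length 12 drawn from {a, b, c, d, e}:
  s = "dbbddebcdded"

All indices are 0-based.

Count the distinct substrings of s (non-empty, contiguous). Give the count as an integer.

rank→(start, suffix):
  0 → (1, 'bbddebcdded')
  1 → (6, 'bcdded')
  2 → (2, 'bddebcdded')
  3 → (7, 'cdded')
  4 → (11, 'd')
  5 → (0, 'dbbddebcdded')
  6 → (3, 'ddebcdded')
  7 → (8, 'dded')
  8 → (4, 'debcdded')
  9 → (9, 'ded')
  10 → (5, 'ebcdded')
  11 → (10, 'ed')

SA = [1, 6, 2, 7, 11, 0, 3, 8, 4, 9, 5, 10]
rank  pair      lcp
   1  s[1:],s[6:]  1  'b'
   2  s[6:],s[2:]  1  'b'
   3  s[2:],s[7:]  0  ''
   4  s[7:],s[11:]  0  ''
   5  s[11:],s[0:]  1  'd'
   6  s[0:],s[3:]  1  'd'
   7  s[3:],s[8:]  3  'dde'
   8  s[8:],s[4:]  1  'd'
   9  s[4:],s[9:]  2  'de'
  10  s[9:],s[5:]  0  ''
  11  s[5:],s[10:]  1  'e'

n(n+1)/2 = 12·13/2 = 78
Σ LCP = 0 + 1 + 1 + 0 + 0 + 1 + 1 + 3 + 1 + 2 + 0 + 1 = 11
distinct = 78 − 11 = 67

67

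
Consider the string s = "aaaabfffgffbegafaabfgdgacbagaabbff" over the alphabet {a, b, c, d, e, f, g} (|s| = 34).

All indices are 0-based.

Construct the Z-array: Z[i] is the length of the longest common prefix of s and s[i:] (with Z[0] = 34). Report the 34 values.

Z[0]=34
i=1: fresh scan; Z[1]=3 scan→box=[1,4)
i=2: min(r-i=2, Z[1]=3)=2; Z[2]=2
i=3: min(r-i=1, Z[2]=2)=1; Z[3]=1
i=4: fresh scan; Z[4]=0
i=5: fresh scan; Z[5]=0
i=6: fresh scan; Z[6]=0
i=7: fresh scan; Z[7]=0
i=8: fresh scan; Z[8]=0
i=9: fresh scan; Z[9]=0
i=10: fresh scan; Z[10]=0
i=11: fresh scan; Z[11]=0
i=12: fresh scan; Z[12]=0
i=13: fresh scan; Z[13]=0
i=14: fresh scan; Z[14]=1 scan→box=[14,15)
i=15: fresh scan; Z[15]=0
i=16: fresh scan; Z[16]=2 scan→box=[16,18)
i=17: min(r-i=1, Z[1]=3)=1; Z[17]=1
i=18: fresh scan; Z[18]=0
i=19: fresh scan; Z[19]=0
i=20: fresh scan; Z[20]=0
i=21: fresh scan; Z[21]=0
i=22: fresh scan; Z[22]=0
i=23: fresh scan; Z[23]=1 scan→box=[23,24)
i=24: fresh scan; Z[24]=0
i=25: fresh scan; Z[25]=0
i=26: fresh scan; Z[26]=1 scan→box=[26,27)
i=27: fresh scan; Z[27]=0
i=28: fresh scan; Z[28]=2 scan→box=[28,30)
i=29: min(r-i=1, Z[1]=3)=1; Z[29]=1
i=30: fresh scan; Z[30]=0
i=31: fresh scan; Z[31]=0
i=32: fresh scan; Z[32]=0
i=33: fresh scan; Z[33]=0

[34, 3, 2, 1, 0, 0, 0, 0, 0, 0, 0, 0, 0, 0, 1, 0, 2, 1, 0, 0, 0, 0, 0, 1, 0, 0, 1, 0, 2, 1, 0, 0, 0, 0]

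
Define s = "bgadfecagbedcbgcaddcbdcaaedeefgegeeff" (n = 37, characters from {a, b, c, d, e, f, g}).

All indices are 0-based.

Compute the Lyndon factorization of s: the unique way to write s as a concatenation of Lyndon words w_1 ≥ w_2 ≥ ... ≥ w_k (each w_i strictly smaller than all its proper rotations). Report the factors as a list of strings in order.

["bg", "adfecagbedcbgc", "addcbdc", "aaedeefgegeeff"]

emit factor 1: 'bg' (i=0, period=2)
emit factor 2: 'adfecagbedcbgc' (i=2, period=14)
emit factor 3: 'addcbdc' (i=16, period=7)
emit factor 4: 'aaedeefgegeeff' (i=23, period=14)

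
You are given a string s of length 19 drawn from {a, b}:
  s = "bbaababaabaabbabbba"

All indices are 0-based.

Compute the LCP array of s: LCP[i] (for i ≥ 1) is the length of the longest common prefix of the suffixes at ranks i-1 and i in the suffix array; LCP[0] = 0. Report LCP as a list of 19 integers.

rank→(start, suffix):
  0 → (18, 'a')
  1 → (7, 'aabaabbabbba')
  2 → (2, 'aababaabaabbabbba')
  3 → (10, 'aabbabbba')
  4 → (5, 'abaabaabbabbba')
  5 → (8, 'abaabbabbba')
  6 → (3, 'ababaabaabbabbba')
  7 → (11, 'abbabbba')
  8 → (14, 'abbba')
  9 → (17, 'ba')
  10 → (6, 'baabaabbabbba')
  11 → (1, 'baababaabaabbabbba')
  12 → (9, 'baabbabbba')
  13 → (4, 'babaabaabbabbba')
  14 → (13, 'babbba')
  15 → (16, 'bba')
  16 → (0, 'bbaababaabaabbabbba')
  17 → (12, 'bbabbba')
  18 → (15, 'bbba')

SA = [18, 7, 2, 10, 5, 8, 3, 11, 14, 17, 6, 1, 9, 4, 13, 16, 0, 12, 15]
i: (SA[i-1],SA[i]) lcp shared
  1: (18,7) 1 'a'
  2: (7,2) 4 'aaba'
  3: (2,10) 3 'aab'
  4: (10,5) 1 'a'
  5: (5,8) 5 'abaab'
  6: (8,3) 3 'aba'
  7: (3,11) 2 'ab'
  8: (11,14) 3 'abb'
  9: (14,17) 0 ''
  10: (17,6) 2 'ba'
  11: (6,1) 5 'baaba'
  12: (1,9) 4 'baab'
  13: (9,4) 2 'ba'
  14: (4,13) 3 'bab'
  15: (13,16) 1 'b'
  16: (16,0) 3 'bba'
  17: (0,12) 3 'bba'
  18: (12,15) 2 'bb'

[0, 1, 4, 3, 1, 5, 3, 2, 3, 0, 2, 5, 4, 2, 3, 1, 3, 3, 2]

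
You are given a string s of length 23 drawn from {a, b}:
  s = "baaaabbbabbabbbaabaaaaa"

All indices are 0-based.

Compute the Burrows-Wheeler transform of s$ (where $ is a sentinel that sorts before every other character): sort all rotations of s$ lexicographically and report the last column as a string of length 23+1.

aaaaabbabaabbaa$bbbbbaaa

rank  rotation                  last
    0  $baaaabbbabbabbbaabaaaaa  a
    1  a$baaaabbbabbabbbaabaaaa  a
    2  aa$baaaabbbabbabbbaabaaa  a
    3  aaa$baaaabbbabbabbbaabaa  a
    4  aaaa$baaaabbbabbabbbaaba  a
    5  aaaaa$baaaabbbabbabbbaab  b
    6  aaaabbbabbabbbaabaaaaa$b  b
    7  aaabbbabbabbbaabaaaaa$ba  a
    8  aabaaaaa$baaaabbbabbabbb  b
    9  aabbbabbabbbaabaaaaa$baa  a
   10  abaaaaa$baaaabbbabbabbba  a
   11  abbabbbaabaaaaa$baaaabbb  b
   12  abbbaabaaaaa$baaaabbbabb  b
   13  abbbabbabbbaabaaaaa$baaa  a
   14  baaaaa$baaaabbbabbabbbaa  a
   15  baaaabbbabbabbbaabaaaaa$  $
   16  baabaaaaa$baaaabbbabbabb  b
   17  babbabbbaabaaaaa$baaaabb  b
   18  babbbaabaaaaa$baaaabbbab  b
   19  bbaabaaaaa$baaaabbbabbab  b
   20  bbabbabbbaabaaaaa$baaaab  b
   21  bbabbbaabaaaaa$baaaabbba  a
   22  bbbaabaaaaa$baaaabbbabba  a
   23  bbbabbabbbaabaaaaa$baaaa  a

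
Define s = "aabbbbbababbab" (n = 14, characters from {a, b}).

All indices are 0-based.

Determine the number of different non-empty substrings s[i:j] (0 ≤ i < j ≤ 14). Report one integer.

76

sorted suffixes:
  #0 SA[0]=0  'aabbbbbababbab'
  #1 SA[1]=12  'ab'
  #2 SA[2]=7  'ababbab'
  #3 SA[3]=9  'abbab'
  #4 SA[4]=1  'abbbbbababbab'
  #5 SA[5]=13  'b'
  #6 SA[6]=11  'bab'
  #7 SA[7]=6  'bababbab'
  #8 SA[8]=8  'babbab'
  #9 SA[9]=10  'bbab'
  #10 SA[10]=5  'bbababbab'
  #11 SA[11]=4  'bbbababbab'
  #12 SA[12]=3  'bbbbababbab'
  #13 SA[13]=2  'bbbbbababbab'

SA = [0, 12, 7, 9, 1, 13, 11, 6, 8, 10, 5, 4, 3, 2]
[i] adj suffixes → lcp
  [1] 0/12 → 1 ('a')
  [2] 12/7 → 2 ('ab')
  [3] 7/9 → 2 ('ab')
  [4] 9/1 → 3 ('abb')
  [5] 1/13 → 0 ('')
  [6] 13/11 → 1 ('b')
  [7] 11/6 → 3 ('bab')
  [8] 6/8 → 3 ('bab')
  [9] 8/10 → 1 ('b')
  [10] 10/5 → 4 ('bbab')
  [11] 5/4 → 2 ('bb')
  [12] 4/3 → 3 ('bbb')
  [13] 3/2 → 4 ('bbbb')

n(n+1)/2 = 14·15/2 = 105
Σ LCP = 0 + 1 + 2 + 2 + 3 + 0 + 1 + 3 + 3 + 1 + 4 + 2 + 3 + 4 = 29
distinct = 105 − 29 = 76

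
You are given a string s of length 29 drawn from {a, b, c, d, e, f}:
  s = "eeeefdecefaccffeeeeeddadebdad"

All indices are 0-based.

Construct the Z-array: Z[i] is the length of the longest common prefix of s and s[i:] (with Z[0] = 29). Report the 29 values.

[29, 3, 2, 1, 0, 0, 1, 0, 1, 0, 0, 0, 0, 0, 0, 4, 4, 3, 2, 1, 0, 0, 0, 0, 1, 0, 0, 0, 0]

Z[0]=29
i=1: fresh scan; Z[1]=3 scan→box=[1,4)
i=2: min(r-i=2, Z[1]=3)=2; Z[2]=2
i=3: min(r-i=1, Z[2]=2)=1; Z[3]=1
i=4: fresh scan; Z[4]=0
i=5: fresh scan; Z[5]=0
i=6: fresh scan; Z[6]=1 scan→box=[6,7)
i=7: fresh scan; Z[7]=0
i=8: fresh scan; Z[8]=1 scan→box=[8,9)
i=9: fresh scan; Z[9]=0
i=10: fresh scan; Z[10]=0
i=11: fresh scan; Z[11]=0
i=12: fresh scan; Z[12]=0
i=13: fresh scan; Z[13]=0
i=14: fresh scan; Z[14]=0
i=15: fresh scan; Z[15]=4 scan→box=[15,19)
i=16: min(r-i=3, Z[1]=3)=3; Z[16]=4 scan→box=[16,20)
i=17: min(r-i=3, Z[1]=3)=3; Z[17]=3
i=18: min(r-i=2, Z[2]=2)=2; Z[18]=2
i=19: min(r-i=1, Z[3]=1)=1; Z[19]=1
i=20: fresh scan; Z[20]=0
i=21: fresh scan; Z[21]=0
i=22: fresh scan; Z[22]=0
i=23: fresh scan; Z[23]=0
i=24: fresh scan; Z[24]=1 scan→box=[24,25)
i=25: fresh scan; Z[25]=0
i=26: fresh scan; Z[26]=0
i=27: fresh scan; Z[27]=0
i=28: fresh scan; Z[28]=0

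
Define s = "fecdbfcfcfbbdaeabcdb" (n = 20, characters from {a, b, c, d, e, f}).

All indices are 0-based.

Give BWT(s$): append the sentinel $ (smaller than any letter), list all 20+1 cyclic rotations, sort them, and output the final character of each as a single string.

rank  rotation               last
    0  $fecdbfcfcfbbdaeabcdb  b
    1  abcdb$fecdbfcfcfbbdae  e
    2  aeabcdb$fecdbfcfcfbbd  d
    3  b$fecdbfcfcfbbdaeabcd  d
    4  bbdaeabcdb$fecdbfcfcf  f
    5  bcdb$fecdbfcfcfbbdaea  a
    6  bdaeabcdb$fecdbfcfcfb  b
    7  bfcfcfbbdaeabcdb$fecd  d
    8  cdb$fecdbfcfcfbbdaeab  b
    9  cdbfcfcfbbdaeabcdb$fe  e
   10  cfbbdaeabcdb$fecdbfcf  f
   11  cfcfbbdaeabcdb$fecdbf  f
   12  daeabcdb$fecdbfcfcfbb  b
   13  db$fecdbfcfcfbbdaeabc  c
   14  dbfcfcfbbdaeabcdb$fec  c
   15  eabcdb$fecdbfcfcfbbda  a
   16  ecdbfcfcfbbdaeabcdb$f  f
   17  fbbdaeabcdb$fecdbfcfc  c
   18  fcfbbdaeabcdb$fecdbfc  c
   19  fcfcfbbdaeabcdb$fecdb  b
   20  fecdbfcfcfbbdaeabcdb$  $

beddfabdbeffbccafccb$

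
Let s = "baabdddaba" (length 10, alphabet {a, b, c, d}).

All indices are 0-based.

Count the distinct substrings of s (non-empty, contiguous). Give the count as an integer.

45

rank | idx | suffix
   0 |   9 | a
   1 |   1 | aabdddaba
   2 |   7 | aba
   3 |   2 | abdddaba
   4 |   8 | ba
   5 |   0 | baabdddaba
   6 |   3 | bdddaba
   7 |   6 | daba
   8 |   5 | ddaba
   9 |   4 | dddaba

SA = [9, 1, 7, 2, 8, 0, 3, 6, 5, 4]
[i] adj suffixes → lcp
  [1] 9/1 → 1 ('a')
  [2] 1/7 → 1 ('a')
  [3] 7/2 → 2 ('ab')
  [4] 2/8 → 0 ('')
  [5] 8/0 → 2 ('ba')
  [6] 0/3 → 1 ('b')
  [7] 3/6 → 0 ('')
  [8] 6/5 → 1 ('d')
  [9] 5/4 → 2 ('dd')

n(n+1)/2 = 10·11/2 = 55
Σ LCP = 0 + 1 + 1 + 2 + 0 + 2 + 1 + 0 + 1 + 2 = 10
distinct = 55 − 10 = 45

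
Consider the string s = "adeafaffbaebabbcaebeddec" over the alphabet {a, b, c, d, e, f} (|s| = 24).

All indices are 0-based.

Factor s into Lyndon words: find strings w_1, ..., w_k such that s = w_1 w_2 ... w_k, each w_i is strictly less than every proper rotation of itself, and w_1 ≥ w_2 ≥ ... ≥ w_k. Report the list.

["adeafaffbaeb", "abbcaebeddec"]

emit factor 1: 'adeafaffbaeb' (i=0, period=12)
emit factor 2: 'abbcaebeddec' (i=12, period=12)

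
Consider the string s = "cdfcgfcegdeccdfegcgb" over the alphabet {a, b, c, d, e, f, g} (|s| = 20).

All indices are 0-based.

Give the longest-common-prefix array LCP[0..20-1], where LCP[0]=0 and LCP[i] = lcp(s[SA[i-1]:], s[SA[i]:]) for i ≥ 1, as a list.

[0, 0, 1, 3, 1, 1, 2, 0, 1, 2, 0, 1, 2, 0, 2, 1, 0, 1, 1, 1]

rank | idx | suffix
   0 |  19 | b
   1 |  11 | ccdfegcgb
   2 |   0 | cdfcgfcegdeccdfegcgb
   3 |  12 | cdfegcgb
   4 |   6 | cegdeccdfegcgb
   5 |  17 | cgb
   6 |   3 | cgfcegdeccdfegcgb
   7 |   9 | deccdfegcgb
   8 |   1 | dfcgfcegdeccdfegcgb
   9 |  13 | dfegcgb
  10 |  10 | eccdfegcgb
  11 |  15 | egcgb
  12 |   7 | egdeccdfegcgb
  13 |   5 | fcegdeccdfegcgb
  14 |   2 | fcgfcegdeccdfegcgb
  15 |  14 | fegcgb
  16 |  18 | gb
  17 |  16 | gcgb
  18 |   8 | gdeccdfegcgb
  19 |   4 | gfcegdeccdfegcgb

SA = [19, 11, 0, 12, 6, 17, 3, 9, 1, 13, 10, 15, 7, 5, 2, 14, 18, 16, 8, 4]
[i] adj suffixes → lcp
  [1] 19/11 → 0 ('')
  [2] 11/0 → 1 ('c')
  [3] 0/12 → 3 ('cdf')
  [4] 12/6 → 1 ('c')
  [5] 6/17 → 1 ('c')
  [6] 17/3 → 2 ('cg')
  [7] 3/9 → 0 ('')
  [8] 9/1 → 1 ('d')
  [9] 1/13 → 2 ('df')
  [10] 13/10 → 0 ('')
  [11] 10/15 → 1 ('e')
  [12] 15/7 → 2 ('eg')
  [13] 7/5 → 0 ('')
  [14] 5/2 → 2 ('fc')
  [15] 2/14 → 1 ('f')
  [16] 14/18 → 0 ('')
  [17] 18/16 → 1 ('g')
  [18] 16/8 → 1 ('g')
  [19] 8/4 → 1 ('g')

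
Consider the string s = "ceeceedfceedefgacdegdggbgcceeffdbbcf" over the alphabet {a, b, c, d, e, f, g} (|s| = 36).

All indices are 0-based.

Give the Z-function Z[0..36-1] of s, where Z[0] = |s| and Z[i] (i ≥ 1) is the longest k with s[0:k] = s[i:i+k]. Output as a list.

[36, 0, 0, 3, 0, 0, 0, 0, 3, 0, 0, 0, 0, 0, 0, 0, 1, 0, 0, 0, 0, 0, 0, 0, 0, 1, 3, 0, 0, 0, 0, 0, 0, 0, 1, 0]

Z[0]=36
i=1: outside box; Z[1]=0
i=2: outside box; Z[2]=0
i=3: outside box; Z[3]=3 grow→box=[3,6)
i=4: min(r-i=2, Z[1]=0)=0; Z[4]=0
i=5: min(r-i=1, Z[2]=0)=0; Z[5]=0
i=6: outside box; Z[6]=0
i=7: outside box; Z[7]=0
i=8: outside box; Z[8]=3 grow→box=[8,11)
i=9: min(r-i=2, Z[1]=0)=0; Z[9]=0
i=10: min(r-i=1, Z[2]=0)=0; Z[10]=0
i=11: outside box; Z[11]=0
i=12: outside box; Z[12]=0
i=13: outside box; Z[13]=0
i=14: outside box; Z[14]=0
i=15: outside box; Z[15]=0
i=16: outside box; Z[16]=1 grow→box=[16,17)
i=17: outside box; Z[17]=0
i=18: outside box; Z[18]=0
i=19: outside box; Z[19]=0
i=20: outside box; Z[20]=0
i=21: outside box; Z[21]=0
i=22: outside box; Z[22]=0
i=23: outside box; Z[23]=0
i=24: outside box; Z[24]=0
i=25: outside box; Z[25]=1 grow→box=[25,26)
i=26: outside box; Z[26]=3 grow→box=[26,29)
i=27: min(r-i=2, Z[1]=0)=0; Z[27]=0
i=28: min(r-i=1, Z[2]=0)=0; Z[28]=0
i=29: outside box; Z[29]=0
i=30: outside box; Z[30]=0
i=31: outside box; Z[31]=0
i=32: outside box; Z[32]=0
i=33: outside box; Z[33]=0
i=34: outside box; Z[34]=1 grow→box=[34,35)
i=35: outside box; Z[35]=0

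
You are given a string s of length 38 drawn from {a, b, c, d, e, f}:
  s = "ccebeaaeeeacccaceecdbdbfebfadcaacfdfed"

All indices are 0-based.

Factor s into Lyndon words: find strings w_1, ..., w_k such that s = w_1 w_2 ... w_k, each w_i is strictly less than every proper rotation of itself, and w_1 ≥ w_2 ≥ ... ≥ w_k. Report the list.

emit factor 1: 'cce' (i=0, period=3)
emit factor 2: 'be' (i=3, period=2)
emit factor 3: 'aaeeeacccaceecdbdbfebfadc' (i=5, period=25)
emit factor 4: 'aacfdfed' (i=30, period=8)

["cce", "be", "aaeeeacccaceecdbdbfebfadc", "aacfdfed"]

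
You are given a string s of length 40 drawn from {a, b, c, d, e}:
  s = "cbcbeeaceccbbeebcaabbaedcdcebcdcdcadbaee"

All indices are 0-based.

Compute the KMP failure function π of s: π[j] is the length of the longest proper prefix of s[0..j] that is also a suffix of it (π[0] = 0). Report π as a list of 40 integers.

[0, 0, 1, 2, 0, 0, 0, 1, 0, 1, 1, 2, 0, 0, 0, 0, 1, 0, 0, 0, 0, 0, 0, 0, 1, 0, 1, 0, 0, 1, 0, 1, 0, 1, 0, 0, 0, 0, 0, 0]

π[0] = 0
j=1 s[j]='b': π[1]=0 (border '')
j=2 s[j]='c': π[2]=1 (border 'c')
j=3 s[j]='b': π[3]=2 (border 'cb')
j=4 s[j]='e': k: 2→0; π[4]=0 (border '')
j=5 s[j]='e': π[5]=0 (border '')
j=6 s[j]='a': π[6]=0 (border '')
j=7 s[j]='c': π[7]=1 (border 'c')
j=8 s[j]='e': k: 1→0; π[8]=0 (border '')
j=9 s[j]='c': π[9]=1 (border 'c')
j=10 s[j]='c': k: 1→0; π[10]=1 (border 'c')
j=11 s[j]='b': π[11]=2 (border 'cb')
j=12 s[j]='b': k: 2→0; π[12]=0 (border '')
j=13 s[j]='e': π[13]=0 (border '')
j=14 s[j]='e': π[14]=0 (border '')
j=15 s[j]='b': π[15]=0 (border '')
j=16 s[j]='c': π[16]=1 (border 'c')
j=17 s[j]='a': k: 1→0; π[17]=0 (border '')
j=18 s[j]='a': π[18]=0 (border '')
j=19 s[j]='b': π[19]=0 (border '')
j=20 s[j]='b': π[20]=0 (border '')
j=21 s[j]='a': π[21]=0 (border '')
j=22 s[j]='e': π[22]=0 (border '')
j=23 s[j]='d': π[23]=0 (border '')
j=24 s[j]='c': π[24]=1 (border 'c')
j=25 s[j]='d': k: 1→0; π[25]=0 (border '')
j=26 s[j]='c': π[26]=1 (border 'c')
j=27 s[j]='e': k: 1→0; π[27]=0 (border '')
j=28 s[j]='b': π[28]=0 (border '')
j=29 s[j]='c': π[29]=1 (border 'c')
j=30 s[j]='d': k: 1→0; π[30]=0 (border '')
j=31 s[j]='c': π[31]=1 (border 'c')
j=32 s[j]='d': k: 1→0; π[32]=0 (border '')
j=33 s[j]='c': π[33]=1 (border 'c')
j=34 s[j]='a': k: 1→0; π[34]=0 (border '')
j=35 s[j]='d': π[35]=0 (border '')
j=36 s[j]='b': π[36]=0 (border '')
j=37 s[j]='a': π[37]=0 (border '')
j=38 s[j]='e': π[38]=0 (border '')
j=39 s[j]='e': π[39]=0 (border '')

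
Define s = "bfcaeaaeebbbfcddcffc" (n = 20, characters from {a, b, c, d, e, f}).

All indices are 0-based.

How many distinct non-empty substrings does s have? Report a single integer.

190

sorted suffixes:
  #0 SA[0]=5  'aaeebbbfcddcffc'
  #1 SA[1]=3  'aeaaeebbbfcddcffc'
  #2 SA[2]=6  'aeebbbfcddcffc'
  #3 SA[3]=9  'bbbfcddcffc'
  #4 SA[4]=10  'bbfcddcffc'
  #5 SA[5]=0  'bfcaeaaeebbbfcddcffc'
  #6 SA[6]=11  'bfcddcffc'
  #7 SA[7]=19  'c'
  #8 SA[8]=2  'caeaaeebbbfcddcffc'
  #9 SA[9]=13  'cddcffc'
  #10 SA[10]=16  'cffc'
  #11 SA[11]=15  'dcffc'
  #12 SA[12]=14  'ddcffc'
  #13 SA[13]=4  'eaaeebbbfcddcffc'
  #14 SA[14]=8  'ebbbfcddcffc'
  #15 SA[15]=7  'eebbbfcddcffc'
  #16 SA[16]=18  'fc'
  #17 SA[17]=1  'fcaeaaeebbbfcddcffc'
  #18 SA[18]=12  'fcddcffc'
  #19 SA[19]=17  'ffc'

SA = [5, 3, 6, 9, 10, 0, 11, 19, 2, 13, 16, 15, 14, 4, 8, 7, 18, 1, 12, 17]
i: (SA[i-1],SA[i]) lcp shared
  1: (5,3) 1 'a'
  2: (3,6) 2 'ae'
  3: (6,9) 0 ''
  4: (9,10) 2 'bb'
  5: (10,0) 1 'b'
  6: (0,11) 3 'bfc'
  7: (11,19) 0 ''
  8: (19,2) 1 'c'
  9: (2,13) 1 'c'
  10: (13,16) 1 'c'
  11: (16,15) 0 ''
  12: (15,14) 1 'd'
  13: (14,4) 0 ''
  14: (4,8) 1 'e'
  15: (8,7) 1 'e'
  16: (7,18) 0 ''
  17: (18,1) 2 'fc'
  18: (1,12) 2 'fc'
  19: (12,17) 1 'f'

n(n+1)/2 = 20·21/2 = 210
Σ LCP = 0 + 1 + 2 + 0 + 2 + 1 + 3 + 0 + 1 + 1 + 1 + 0 + 1 + 0 + 1 + 1 + 0 + 2 + 2 + 1 = 20
distinct = 210 − 20 = 190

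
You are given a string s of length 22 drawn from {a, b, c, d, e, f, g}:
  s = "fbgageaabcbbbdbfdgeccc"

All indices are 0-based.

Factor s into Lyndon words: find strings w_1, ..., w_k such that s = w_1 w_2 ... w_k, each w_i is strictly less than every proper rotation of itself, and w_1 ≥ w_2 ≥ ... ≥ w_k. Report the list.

emit factor 1: 'f' (i=0, period=1)
emit factor 2: 'bg' (i=1, period=2)
emit factor 3: 'age' (i=3, period=3)
emit factor 4: 'aabcbbbdbfdgeccc' (i=6, period=16)

["f", "bg", "age", "aabcbbbdbfdgeccc"]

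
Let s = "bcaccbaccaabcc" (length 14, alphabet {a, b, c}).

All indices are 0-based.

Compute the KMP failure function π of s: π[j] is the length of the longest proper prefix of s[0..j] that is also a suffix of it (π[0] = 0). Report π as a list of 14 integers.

[0, 0, 0, 0, 0, 1, 0, 0, 0, 0, 0, 1, 2, 0]

π[0] = 0
j=1 s[j]='c': π[1]=0 (border '')
j=2 s[j]='a': π[2]=0 (border '')
j=3 s[j]='c': π[3]=0 (border '')
j=4 s[j]='c': π[4]=0 (border '')
j=5 s[j]='b': π[5]=1 (border 'b')
j=6 s[j]='a': k: 1→0; π[6]=0 (border '')
j=7 s[j]='c': π[7]=0 (border '')
j=8 s[j]='c': π[8]=0 (border '')
j=9 s[j]='a': π[9]=0 (border '')
j=10 s[j]='a': π[10]=0 (border '')
j=11 s[j]='b': π[11]=1 (border 'b')
j=12 s[j]='c': π[12]=2 (border 'bc')
j=13 s[j]='c': k: 2→0; π[13]=0 (border '')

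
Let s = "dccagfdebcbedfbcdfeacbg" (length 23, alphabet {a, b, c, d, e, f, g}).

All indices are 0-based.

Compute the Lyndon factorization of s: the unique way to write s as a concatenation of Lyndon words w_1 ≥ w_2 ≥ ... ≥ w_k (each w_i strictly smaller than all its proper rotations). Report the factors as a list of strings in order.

["d", "c", "c", "agfdebcbedfbcdfe", "acbg"]

emit factor 1: 'd' (i=0, period=1)
emit factor 2: 'c' (i=1, period=1)
emit factor 3: 'c' (i=2, period=1)
emit factor 4: 'agfdebcbedfbcdfe' (i=3, period=16)
emit factor 5: 'acbg' (i=19, period=4)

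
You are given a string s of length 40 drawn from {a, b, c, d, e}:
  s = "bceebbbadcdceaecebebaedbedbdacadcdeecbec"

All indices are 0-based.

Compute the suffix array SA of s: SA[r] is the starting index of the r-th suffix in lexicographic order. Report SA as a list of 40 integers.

[28, 7, 30, 13, 20, 6, 19, 5, 4, 0, 26, 17, 37, 23, 39, 29, 36, 9, 32, 11, 15, 1, 27, 25, 22, 8, 31, 10, 33, 12, 18, 3, 16, 38, 35, 14, 24, 21, 2, 34]

sorted suffixes:
  #0 SA[0]=28  'acadcdeecbec'
  #1 SA[1]=7  'adcdceaecebebaedbedbdacadcdeecbec'
  #2 SA[2]=30  'adcdeecbec'
  #3 SA[3]=13  'aecebebaedbedbdacadcdeecbec'
  #4 SA[4]=20  'aedbedbdacadcdeecbec'
  #5 SA[5]=6  'badcdceaecebebaedbedbdacadcdeecbec'
  #6 SA[6]=19  'baedbedbdacadcdeecbec'
  #7 SA[7]=5  'bbadcdceaecebebaedbedbdacadcdeecbec'
  #8 SA[8]=4  'bbbadcdceaecebebaedbedbdacadcdeecbec'
  #9 SA[9]=0  'bceebbbadcdceaecebebaedbedbdacadcdeecbec'
  #10 SA[10]=26  'bdacadcdeecbec'
  #11 SA[11]=17  'bebaedbedbdacadcdeecbec'
  #12 SA[12]=37  'bec'
  #13 SA[13]=23  'bedbdacadcdeecbec'
  #14 SA[14]=39  'c'
  #15 SA[15]=29  'cadcdeecbec'
  #16 SA[16]=36  'cbec'
  #17 SA[17]=9  'cdceaecebebaedbedbdacadcdeecbec'
  #18 SA[18]=32  'cdeecbec'
  #19 SA[19]=11  'ceaecebebaedbedbdacadcdeecbec'
  #20 SA[20]=15  'cebebaedbedbdacadcdeecbec'
  #21 SA[21]=1  'ceebbbadcdceaecebebaedbedbdacadcdeecbec'
  #22 SA[22]=27  'dacadcdeecbec'
  #23 SA[23]=25  'dbdacadcdeecbec'
  #24 SA[24]=22  'dbedbdacadcdeecbec'
  #25 SA[25]=8  'dcdceaecebebaedbedbdacadcdeecbec'
  #26 SA[26]=31  'dcdeecbec'
  #27 SA[27]=10  'dceaecebebaedbedbdacadcdeecbec'
  #28 SA[28]=33  'deecbec'
  #29 SA[29]=12  'eaecebebaedbedbdacadcdeecbec'
  #30 SA[30]=18  'ebaedbedbdacadcdeecbec'
  #31 SA[31]=3  'ebbbadcdceaecebebaedbedbdacadcdeecbec'
  #32 SA[32]=16  'ebebaedbedbdacadcdeecbec'
  #33 SA[33]=38  'ec'
  #34 SA[34]=35  'ecbec'
  #35 SA[35]=14  'ecebebaedbedbdacadcdeecbec'
  #36 SA[36]=24  'edbdacadcdeecbec'
  #37 SA[37]=21  'edbedbdacadcdeecbec'
  #38 SA[38]=2  'eebbbadcdceaecebebaedbedbdacadcdeecbec'
  #39 SA[39]=34  'eecbec'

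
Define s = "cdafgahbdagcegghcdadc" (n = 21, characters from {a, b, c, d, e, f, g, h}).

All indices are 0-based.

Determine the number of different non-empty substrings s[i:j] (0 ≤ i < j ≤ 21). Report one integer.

214

rank | idx | suffix
   0 |  18 | adc
   1 |   2 | afgahbdagcegghcdadc
   2 |   9 | agcegghcdadc
   3 |   5 | ahbdagcegghcdadc
   4 |   7 | bdagcegghcdadc
   5 |  20 | c
   6 |  16 | cdadc
   7 |   0 | cdafgahbdagcegghcdadc
   8 |  11 | cegghcdadc
   9 |  17 | dadc
  10 |   1 | dafgahbdagcegghcdadc
  11 |   8 | dagcegghcdadc
  12 |  19 | dc
  13 |  12 | egghcdadc
  14 |   3 | fgahbdagcegghcdadc
  15 |   4 | gahbdagcegghcdadc
  16 |  10 | gcegghcdadc
  17 |  13 | gghcdadc
  18 |  14 | ghcdadc
  19 |   6 | hbdagcegghcdadc
  20 |  15 | hcdadc

SA = [18, 2, 9, 5, 7, 20, 16, 0, 11, 17, 1, 8, 19, 12, 3, 4, 10, 13, 14, 6, 15]
rank  pair      lcp
   1  s[18:],s[2:]  1  'a'
   2  s[2:],s[9:]  1  'a'
   3  s[9:],s[5:]  1  'a'
   4  s[5:],s[7:]  0  ''
   5  s[7:],s[20:]  0  ''
   6  s[20:],s[16:]  1  'c'
   7  s[16:],s[0:]  3  'cda'
   8  s[0:],s[11:]  1  'c'
   9  s[11:],s[17:]  0  ''
  10  s[17:],s[1:]  2  'da'
  11  s[1:],s[8:]  2  'da'
  12  s[8:],s[19:]  1  'd'
  13  s[19:],s[12:]  0  ''
  14  s[12:],s[3:]  0  ''
  15  s[3:],s[4:]  0  ''
  16  s[4:],s[10:]  1  'g'
  17  s[10:],s[13:]  1  'g'
  18  s[13:],s[14:]  1  'g'
  19  s[14:],s[6:]  0  ''
  20  s[6:],s[15:]  1  'h'

n(n+1)/2 = 21·22/2 = 231
Σ LCP = 0 + 1 + 1 + 1 + 0 + 0 + 1 + 3 + 1 + 0 + 2 + 2 + 1 + 0 + 0 + 0 + 1 + 1 + 1 + 0 + 1 = 17
distinct = 231 − 17 = 214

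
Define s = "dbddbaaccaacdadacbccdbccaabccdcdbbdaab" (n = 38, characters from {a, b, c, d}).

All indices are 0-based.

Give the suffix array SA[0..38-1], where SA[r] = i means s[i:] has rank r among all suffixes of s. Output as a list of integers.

[35, 24, 5, 9, 36, 25, 15, 6, 10, 13, 37, 4, 32, 21, 17, 26, 33, 1, 23, 8, 16, 22, 7, 18, 27, 11, 30, 19, 28, 34, 14, 12, 3, 31, 20, 0, 29, 2]

rank | idx | suffix
   0 |  35 | aab
   1 |  24 | aabccdcdbbdaab
   2 |   5 | aaccaacdadacbccdbccaabccdcdbbdaab
   3 |   9 | aacdadacbccdbccaabccdcdbbdaab
   4 |  36 | ab
   5 |  25 | abccdcdbbdaab
   6 |  15 | acbccdbccaabccdcdbbdaab
   7 |   6 | accaacdadacbccdbccaabccdcdbbdaab
   8 |  10 | acdadacbccdbccaabccdcdbbdaab
   9 |  13 | adacbccdbccaabccdcdbbdaab
  10 |  37 | b
  11 |   4 | baaccaacdadacbccdbccaabccdcdbbdaab
  12 |  32 | bbdaab
  13 |  21 | bccaabccdcdbbdaab
  14 |  17 | bccdbccaabccdcdbbdaab
  15 |  26 | bccdcdbbdaab
  16 |  33 | bdaab
  17 |   1 | bddbaaccaacdadacbccdbccaabccdcdbbdaab
  18 |  23 | caabccdcdbbdaab
  19 |   8 | caacdadacbccdbccaabccdcdbbdaab
  20 |  16 | cbccdbccaabccdcdbbdaab
  21 |  22 | ccaabccdcdbbdaab
  22 |   7 | ccaacdadacbccdbccaabccdcdbbdaab
  23 |  18 | ccdbccaabccdcdbbdaab
  24 |  27 | ccdcdbbdaab
  25 |  11 | cdadacbccdbccaabccdcdbbdaab
  26 |  30 | cdbbdaab
  27 |  19 | cdbccaabccdcdbbdaab
  28 |  28 | cdcdbbdaab
  29 |  34 | daab
  30 |  14 | dacbccdbccaabccdcdbbdaab
  31 |  12 | dadacbccdbccaabccdcdbbdaab
  32 |   3 | dbaaccaacdadacbccdbccaabccdcdbbdaab
  33 |  31 | dbbdaab
  34 |  20 | dbccaabccdcdbbdaab
  35 |   0 | dbddbaaccaacdadacbccdbccaabccdcdbbdaab
  36 |  29 | dcdbbdaab
  37 |   2 | ddbaaccaacdadacbccdbccaabccdcdbbdaab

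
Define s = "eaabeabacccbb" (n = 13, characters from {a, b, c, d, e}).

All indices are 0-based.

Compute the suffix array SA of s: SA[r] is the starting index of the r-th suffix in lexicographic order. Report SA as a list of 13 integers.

rank | idx | suffix
   0 |   1 | aabeabacccbb
   1 |   5 | abacccbb
   2 |   2 | abeabacccbb
   3 |   7 | acccbb
   4 |  12 | b
   5 |   6 | bacccbb
   6 |  11 | bb
   7 |   3 | beabacccbb
   8 |  10 | cbb
   9 |   9 | ccbb
  10 |   8 | cccbb
  11 |   0 | eaabeabacccbb
  12 |   4 | eabacccbb

[1, 5, 2, 7, 12, 6, 11, 3, 10, 9, 8, 0, 4]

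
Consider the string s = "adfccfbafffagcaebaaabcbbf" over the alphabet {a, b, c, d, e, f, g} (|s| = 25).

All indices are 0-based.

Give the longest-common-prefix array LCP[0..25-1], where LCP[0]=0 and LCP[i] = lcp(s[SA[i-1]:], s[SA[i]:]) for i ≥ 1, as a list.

sorted suffixes:
  #0 SA[0]=17  'aaabcbbf'
  #1 SA[1]=18  'aabcbbf'
  #2 SA[2]=19  'abcbbf'
  #3 SA[3]=0  'adfccfbafffagcaebaaabcbbf'
  #4 SA[4]=14  'aebaaabcbbf'
  #5 SA[5]=7  'afffagcaebaaabcbbf'
  #6 SA[6]=11  'agcaebaaabcbbf'
  #7 SA[7]=16  'baaabcbbf'
  #8 SA[8]=6  'bafffagcaebaaabcbbf'
  #9 SA[9]=22  'bbf'
  #10 SA[10]=20  'bcbbf'
  #11 SA[11]=23  'bf'
  #12 SA[12]=13  'caebaaabcbbf'
  #13 SA[13]=21  'cbbf'
  #14 SA[14]=3  'ccfbafffagcaebaaabcbbf'
  #15 SA[15]=4  'cfbafffagcaebaaabcbbf'
  #16 SA[16]=1  'dfccfbafffagcaebaaabcbbf'
  #17 SA[17]=15  'ebaaabcbbf'
  #18 SA[18]=24  'f'
  #19 SA[19]=10  'fagcaebaaabcbbf'
  #20 SA[20]=5  'fbafffagcaebaaabcbbf'
  #21 SA[21]=2  'fccfbafffagcaebaaabcbbf'
  #22 SA[22]=9  'ffagcaebaaabcbbf'
  #23 SA[23]=8  'fffagcaebaaabcbbf'
  #24 SA[24]=12  'gcaebaaabcbbf'

SA = [17, 18, 19, 0, 14, 7, 11, 16, 6, 22, 20, 23, 13, 21, 3, 4, 1, 15, 24, 10, 5, 2, 9, 8, 12]
[i] adj suffixes → lcp
  [1] 17/18 → 2 ('aa')
  [2] 18/19 → 1 ('a')
  [3] 19/0 → 1 ('a')
  [4] 0/14 → 1 ('a')
  [5] 14/7 → 1 ('a')
  [6] 7/11 → 1 ('a')
  [7] 11/16 → 0 ('')
  [8] 16/6 → 2 ('ba')
  [9] 6/22 → 1 ('b')
  [10] 22/20 → 1 ('b')
  [11] 20/23 → 1 ('b')
  [12] 23/13 → 0 ('')
  [13] 13/21 → 1 ('c')
  [14] 21/3 → 1 ('c')
  [15] 3/4 → 1 ('c')
  [16] 4/1 → 0 ('')
  [17] 1/15 → 0 ('')
  [18] 15/24 → 0 ('')
  [19] 24/10 → 1 ('f')
  [20] 10/5 → 1 ('f')
  [21] 5/2 → 1 ('f')
  [22] 2/9 → 1 ('f')
  [23] 9/8 → 2 ('ff')
  [24] 8/12 → 0 ('')

[0, 2, 1, 1, 1, 1, 1, 0, 2, 1, 1, 1, 0, 1, 1, 1, 0, 0, 0, 1, 1, 1, 1, 2, 0]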